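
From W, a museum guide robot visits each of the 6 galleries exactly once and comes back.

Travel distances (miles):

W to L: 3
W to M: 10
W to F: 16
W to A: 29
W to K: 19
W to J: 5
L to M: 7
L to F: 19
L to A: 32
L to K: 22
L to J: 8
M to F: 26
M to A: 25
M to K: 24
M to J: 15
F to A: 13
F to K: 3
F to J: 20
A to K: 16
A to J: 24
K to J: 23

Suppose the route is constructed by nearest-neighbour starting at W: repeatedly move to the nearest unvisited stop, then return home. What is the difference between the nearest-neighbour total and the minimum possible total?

W: L=3, J=5, M=10, F=16, K=19, A=29 ⇒ L
L: M=7, J=8, F=19, K=22, A=32 ⇒ M
M: J=15, K=24, A=25, F=26 ⇒ J
J: F=20, K=23, A=24 ⇒ F
F: K=3, A=13 ⇒ K
K: A=16 ⇒ A
NN route W → L → M → J → F → K → A → W costs 93.
Optimal: W → L → M → A → F → K → J → W costs 79 (by enumerating all 360 distinct tours).
Excess = 93 − 79 = 14.

The nearest-neighbour route is 14 miles longer than optimal.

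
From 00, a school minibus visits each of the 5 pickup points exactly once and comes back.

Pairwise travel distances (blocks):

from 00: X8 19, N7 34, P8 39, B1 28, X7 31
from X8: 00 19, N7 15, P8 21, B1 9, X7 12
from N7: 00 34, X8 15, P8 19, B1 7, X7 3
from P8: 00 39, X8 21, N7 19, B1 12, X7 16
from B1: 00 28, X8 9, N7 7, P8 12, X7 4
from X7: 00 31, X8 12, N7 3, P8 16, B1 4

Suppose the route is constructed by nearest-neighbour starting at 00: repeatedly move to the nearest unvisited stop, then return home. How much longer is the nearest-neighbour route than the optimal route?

The nearest-neighbour route is 1 blocks longer than optimal.

From 00: X8=19, B1=28, X7=31, N7=34, P8=39 → choose X8 (19).
From X8: B1=9, X7=12, N7=15, P8=21 → choose B1 (9).
From B1: X7=4, N7=7, P8=12 → choose X7 (4).
From X7: N7=3, P8=16 → choose N7 (3).
From N7: P8=19 → choose P8 (19).
NN route 00 → X8 → B1 → X7 → N7 → P8 → 00 costs 93.
Optimal: 00 → X8 → N7 → X7 → B1 → P8 → 00 costs 92 (by enumerating all 60 distinct tours).
Excess = 93 − 92 = 1.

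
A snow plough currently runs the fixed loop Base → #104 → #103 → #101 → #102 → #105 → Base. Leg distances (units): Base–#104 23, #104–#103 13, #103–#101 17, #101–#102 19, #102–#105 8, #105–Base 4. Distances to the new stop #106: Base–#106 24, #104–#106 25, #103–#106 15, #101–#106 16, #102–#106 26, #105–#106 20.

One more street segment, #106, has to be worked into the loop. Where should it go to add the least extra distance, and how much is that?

Insertion cost between consecutive stops i–j is d(i,#106) + d(#106,j) − d(i,j):
  between Base and #104: 24 + 25 − 23 = 26
  between #104 and #103: 25 + 15 − 13 = 27
  between #103 and #101: 15 + 16 − 17 = 14
  between #101 and #102: 16 + 26 − 19 = 23
  between #102 and #105: 26 + 20 − 8 = 38
  between #105 and Base: 20 + 24 − 4 = 40
Cheapest insertion is between #103 and #101, adding 14.
New total = 84 + 14 = 98.

Adding 14 by placing #106 on the #103–#101 leg.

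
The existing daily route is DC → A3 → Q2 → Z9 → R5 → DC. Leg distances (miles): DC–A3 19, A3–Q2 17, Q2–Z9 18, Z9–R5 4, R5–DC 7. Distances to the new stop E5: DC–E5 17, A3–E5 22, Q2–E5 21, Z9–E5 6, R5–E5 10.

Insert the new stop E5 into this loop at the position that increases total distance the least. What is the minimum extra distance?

Insertion cost between consecutive stops i–j is d(i,E5) + d(E5,j) − d(i,j):
  between DC and A3: 17 + 22 − 19 = 20
  between A3 and Q2: 22 + 21 − 17 = 26
  between Q2 and Z9: 21 + 6 − 18 = 9
  between Z9 and R5: 6 + 10 − 4 = 12
  between R5 and DC: 10 + 17 − 7 = 20
Cheapest insertion is between Q2 and Z9, adding 9.
New total = 65 + 9 = 74.

Adding 9 miles by placing E5 on the Q2–Z9 leg.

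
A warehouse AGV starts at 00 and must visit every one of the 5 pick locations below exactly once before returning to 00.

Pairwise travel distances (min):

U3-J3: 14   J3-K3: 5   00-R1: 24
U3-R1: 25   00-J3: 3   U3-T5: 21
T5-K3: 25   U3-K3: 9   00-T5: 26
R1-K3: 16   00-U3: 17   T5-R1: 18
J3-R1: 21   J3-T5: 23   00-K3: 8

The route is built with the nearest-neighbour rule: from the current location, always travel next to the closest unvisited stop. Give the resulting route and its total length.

Total distance 80 min via the nearest-neighbour route 00 → J3 → K3 → U3 → T5 → R1 → 00.

From 00: distances to unvisited — J3=3, K3=8, U3=17, R1=24, T5=26. Nearest is J3 (3).
From J3: distances to unvisited — K3=5, U3=14, R1=21, T5=23. Nearest is K3 (5).
From K3: distances to unvisited — U3=9, R1=16, T5=25. Nearest is U3 (9).
From U3: distances to unvisited — T5=21, R1=25. Nearest is T5 (21).
From T5: distances to unvisited — R1=18. Nearest is R1 (18).
Return R1→00: 24.
Total = 3 + 5 + 9 + 21 + 18 + 24 = 80.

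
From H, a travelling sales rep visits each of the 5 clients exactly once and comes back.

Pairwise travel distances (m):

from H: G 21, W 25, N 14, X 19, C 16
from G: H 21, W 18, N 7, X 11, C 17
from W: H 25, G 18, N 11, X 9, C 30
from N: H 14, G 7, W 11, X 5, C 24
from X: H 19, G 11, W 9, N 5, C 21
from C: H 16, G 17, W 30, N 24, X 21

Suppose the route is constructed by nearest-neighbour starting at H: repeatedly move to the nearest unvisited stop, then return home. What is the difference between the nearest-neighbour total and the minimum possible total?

H: N=14, C=16, X=19, G=21, W=25 ⇒ N
N: X=5, G=7, W=11, C=24 ⇒ X
X: W=9, G=11, C=21 ⇒ W
W: G=18, C=30 ⇒ G
G: C=17 ⇒ C
NN route H → N → X → W → G → C → H costs 79.
Optimal: H → N → W → X → G → C → H costs 78 (by enumerating all 60 distinct tours).
Excess = 79 − 78 = 1.

1 m longer than the optimal tour.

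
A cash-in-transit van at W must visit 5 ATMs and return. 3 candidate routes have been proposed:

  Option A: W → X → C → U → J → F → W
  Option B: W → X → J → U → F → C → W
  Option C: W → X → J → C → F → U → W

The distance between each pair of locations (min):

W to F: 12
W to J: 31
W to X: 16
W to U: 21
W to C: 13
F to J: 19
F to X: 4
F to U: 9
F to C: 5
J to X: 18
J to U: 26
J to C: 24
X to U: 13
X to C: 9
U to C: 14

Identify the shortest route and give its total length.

Option A: 16 + 9 + 14 + 26 + 19 + 12 = 96
Option B: 16 + 18 + 26 + 9 + 5 + 13 = 87
Option C: 16 + 18 + 24 + 5 + 9 + 21 = 93

87 min — Option B is the shortest.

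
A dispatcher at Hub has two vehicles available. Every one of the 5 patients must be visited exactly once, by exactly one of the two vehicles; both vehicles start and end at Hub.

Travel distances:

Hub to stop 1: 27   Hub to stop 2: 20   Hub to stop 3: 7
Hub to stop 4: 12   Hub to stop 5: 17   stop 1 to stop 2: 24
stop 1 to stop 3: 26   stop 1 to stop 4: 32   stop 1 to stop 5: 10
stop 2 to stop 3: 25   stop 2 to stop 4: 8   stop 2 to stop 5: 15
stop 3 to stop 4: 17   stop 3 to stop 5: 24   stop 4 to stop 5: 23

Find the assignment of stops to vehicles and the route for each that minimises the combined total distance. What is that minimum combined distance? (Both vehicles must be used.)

Try each way of splitting the stops between the two vehicles (each non-empty) and, for each split, find the best tour for each vehicle:
  {stop 1} + {stop 2, stop 3, stop 4, stop 5}: 54 + 64 = 118
  {stop 2} + {stop 1, stop 3, stop 4, stop 5}: 40 + 78 = 118
  {stop 1, stop 2} + {stop 3, stop 4, stop 5}: 71 + 64 = 135
  {stop 3} + {stop 1, stop 2, stop 4, stop 5}: 14 + 71 = 85
  {stop 1, stop 3} + {stop 2, stop 4, stop 5}: 60 + 52 = 112
  {stop 2, stop 3} + {stop 1, stop 4, stop 5}: 52 + 71 = 123
  … (15 splits in total)
Best: vehicle 1 Hub → stop 3 → Hub = 14; vehicle 2 Hub → stop 4 → stop 2 → stop 1 → stop 5 → Hub = 71; combined 85.

85 — the smallest possible combined total.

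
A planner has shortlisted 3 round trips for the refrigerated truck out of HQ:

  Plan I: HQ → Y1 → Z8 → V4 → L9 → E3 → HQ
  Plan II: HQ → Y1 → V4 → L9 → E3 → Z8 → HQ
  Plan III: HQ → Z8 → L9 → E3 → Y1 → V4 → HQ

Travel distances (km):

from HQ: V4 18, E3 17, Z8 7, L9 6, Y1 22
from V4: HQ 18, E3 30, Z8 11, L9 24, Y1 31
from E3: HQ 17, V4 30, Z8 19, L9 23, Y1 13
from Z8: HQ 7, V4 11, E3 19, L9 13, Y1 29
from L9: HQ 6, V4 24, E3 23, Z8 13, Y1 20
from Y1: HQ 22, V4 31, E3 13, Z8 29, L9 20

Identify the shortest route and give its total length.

Plan I: 22 + 29 + 11 + 24 + 23 + 17 = 126
Plan II: 22 + 31 + 24 + 23 + 19 + 7 = 126
Plan III: 7 + 13 + 23 + 13 + 31 + 18 = 105

Shortest is Plan III, total 105 km.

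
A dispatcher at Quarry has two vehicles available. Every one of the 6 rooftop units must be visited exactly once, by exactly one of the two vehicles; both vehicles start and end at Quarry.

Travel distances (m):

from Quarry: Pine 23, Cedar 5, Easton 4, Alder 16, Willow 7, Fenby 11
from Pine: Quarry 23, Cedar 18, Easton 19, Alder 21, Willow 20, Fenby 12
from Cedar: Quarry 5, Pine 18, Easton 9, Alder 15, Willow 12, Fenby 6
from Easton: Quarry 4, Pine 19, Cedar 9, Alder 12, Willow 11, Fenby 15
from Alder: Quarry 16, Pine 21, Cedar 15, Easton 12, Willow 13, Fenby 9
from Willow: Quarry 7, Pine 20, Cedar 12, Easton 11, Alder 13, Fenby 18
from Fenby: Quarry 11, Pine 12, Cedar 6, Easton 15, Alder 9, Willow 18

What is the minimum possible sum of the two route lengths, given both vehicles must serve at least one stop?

Try each way of splitting the stops between the two vehicles (each non-empty) and, for each split, find the best tour for each vehicle:
  {Pine} + {Cedar, Easton, Alder, Willow, Fenby}: 46 + 48 = 94
  {Cedar} + {Pine, Easton, Alder, Willow, Fenby}: 10 + 64 = 74
  {Pine, Cedar} + {Easton, Alder, Willow, Fenby}: 46 + 48 = 94
  {Easton} + {Pine, Cedar, Alder, Willow, Fenby}: 8 + 64 = 72
  {Pine, Easton} + {Cedar, Alder, Willow, Fenby}: 46 + 40 = 86
  {Cedar, Easton} + {Pine, Alder, Willow, Fenby}: 18 + 64 = 82
  … (31 splits in total)
Best: vehicle 1 Quarry → Easton → Quarry = 8; vehicle 2 Quarry → Cedar → Pine → Fenby → Alder → Willow → Quarry = 64; combined 72.

72 m — the smallest possible combined total.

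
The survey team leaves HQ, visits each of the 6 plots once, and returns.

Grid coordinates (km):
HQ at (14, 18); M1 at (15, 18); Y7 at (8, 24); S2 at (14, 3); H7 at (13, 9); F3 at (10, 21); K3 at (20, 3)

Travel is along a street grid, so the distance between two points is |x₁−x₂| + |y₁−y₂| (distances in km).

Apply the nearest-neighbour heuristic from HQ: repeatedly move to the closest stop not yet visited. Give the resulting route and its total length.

Total distance 68 km via the nearest-neighbour route HQ → M1 → F3 → Y7 → H7 → S2 → K3 → HQ.

HQ → [M1:1 / F3:7 / H7:10 / Y7:12 / S2:15 / K3:21] → M1 (1)
M1 → [F3:8 / H7:11 / Y7:13 / S2:16 / K3:20] → F3 (8)
F3 → [Y7:5 / H7:15 / S2:22 / K3:28] → Y7 (5)
Y7 → [H7:20 / S2:27 / K3:33] → H7 (20)
H7 → [S2:7 / K3:13] → S2 (7)
S2 → [K3:6] → K3 (6)
Return K3→HQ: 21.
Total = 1 + 8 + 5 + 20 + 7 + 6 + 21 = 68.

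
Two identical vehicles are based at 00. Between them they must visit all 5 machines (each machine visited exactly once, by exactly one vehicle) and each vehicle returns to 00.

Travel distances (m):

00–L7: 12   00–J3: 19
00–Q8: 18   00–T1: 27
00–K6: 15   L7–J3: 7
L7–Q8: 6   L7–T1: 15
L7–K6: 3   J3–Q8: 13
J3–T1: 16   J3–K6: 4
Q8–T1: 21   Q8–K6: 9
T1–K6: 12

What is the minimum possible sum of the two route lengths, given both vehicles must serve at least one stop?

98 m — the smallest possible combined total.

There are 2^4 − 1 = 15 ways to divide the 5 stops into two non-empty groups. For each, the best each vehicle can do is its own shortest tour through its group:
  {L7} + {J3, Q8, T1, K6}: 24 + 74 = 98
  {J3} + {L7, Q8, T1, K6}: 38 + 66 = 104
  {L7, J3} + {Q8, T1, K6}: 38 + 66 = 104
  {Q8} + {L7, J3, T1, K6}: 36 + 62 = 98
  {L7, Q8} + {J3, T1, K6}: 36 + 62 = 98
  {J3, Q8} + {L7, T1, K6}: 50 + 54 = 104
  … (15 splits in total)
Best: vehicle 1 00 → L7 → 00 = 24; vehicle 2 00 → J3 → T1 → K6 → Q8 → 00 = 74; combined 98.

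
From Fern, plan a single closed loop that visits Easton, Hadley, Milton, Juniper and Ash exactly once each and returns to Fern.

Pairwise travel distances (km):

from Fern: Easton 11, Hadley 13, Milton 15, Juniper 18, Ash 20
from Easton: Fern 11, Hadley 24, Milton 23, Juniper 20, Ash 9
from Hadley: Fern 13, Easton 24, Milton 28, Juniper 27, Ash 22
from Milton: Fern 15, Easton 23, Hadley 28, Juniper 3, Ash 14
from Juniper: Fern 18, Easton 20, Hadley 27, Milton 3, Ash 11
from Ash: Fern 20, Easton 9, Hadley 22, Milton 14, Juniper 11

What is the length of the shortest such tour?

With 5 stops there are 5!/2 = 60 distinct round trips (a route and its reverse cost the same).
Fern→Easton→Hadley→Milton→Juniper→Ash→Fern: 11+24+28+3+11+20 = 97
Fern→Easton→Hadley→Milton→Ash→Juniper→Fern: 11+24+28+14+11+18 = 106
Fern→Easton→Hadley→Juniper→Milton→Ash→Fern: 11+24+27+3+14+20 = 99
Fern→Easton→Hadley→Juniper→Ash→Milton→Fern: 11+24+27+11+14+15 = 102
Fern→Easton→Hadley→Ash→Milton→Juniper→Fern: 11+24+22+14+3+18 = 92
Fern→Easton→Hadley→Ash→Juniper→Milton→Fern: 11+24+22+11+3+15 = 86
Fern→Easton→Milton→Hadley→Juniper→Ash→Fern: 11+23+28+27+11+20 = 120
Fern→Easton→Milton→Hadley→Ash→Juniper→Fern: 11+23+28+22+11+18 = 113
Fern→Easton→Milton→Juniper→Hadley→Ash→Fern: 11+23+3+27+22+20 = 106
Fern→Easton→Milton→Juniper→Ash→Hadley→Fern: 11+23+3+11+22+13 = 83
Fern→Easton→Milton→Ash→Hadley→Juniper→Fern: 11+23+14+22+27+18 = 115
Fern→Easton→Milton→Ash→Juniper→Hadley→Fern: 11+23+14+11+27+13 = 99
Fern→Easton→Juniper→Hadley→Milton→Ash→Fern: 11+20+27+28+14+20 = 120
Fern→Easton→Juniper→Hadley→Ash→Milton→Fern: 11+20+27+22+14+15 = 109
… (46 more)
Fern→Easton→Ash→Juniper→Milton→Hadley→Fern: 11+9+11+3+28+13 = 75  ← best
The minimum is 75.
One optimal route: Fern → Easton → Ash → Juniper → Milton → Hadley → Fern (or its reverse).

Minimum total distance: 75 km.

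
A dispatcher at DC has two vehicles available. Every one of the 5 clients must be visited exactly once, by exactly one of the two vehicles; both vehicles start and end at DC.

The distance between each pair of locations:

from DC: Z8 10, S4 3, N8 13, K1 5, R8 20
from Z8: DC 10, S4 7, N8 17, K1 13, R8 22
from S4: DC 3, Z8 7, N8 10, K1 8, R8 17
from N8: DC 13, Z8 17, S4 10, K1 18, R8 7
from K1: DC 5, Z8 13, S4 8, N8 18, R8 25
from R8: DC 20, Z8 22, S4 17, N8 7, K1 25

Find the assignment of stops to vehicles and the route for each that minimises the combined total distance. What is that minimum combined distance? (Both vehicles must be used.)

Minimum combined distance: 62.

Check every non-empty split of the stops between the two vehicles; for each half take its own optimal tour:
  {Z8} + {S4, N8, K1, R8}: 20 + 50 = 70
  {S4} + {Z8, N8, K1, R8}: 6 + 60 = 66
  {Z8, S4} + {N8, K1, R8}: 20 + 50 = 70
  {N8} + {Z8, S4, K1, R8}: 26 + 60 = 86
  {Z8, N8} + {S4, K1, R8}: 40 + 50 = 90
  {S4, N8} + {Z8, K1, R8}: 26 + 60 = 86
  … (15 splits in total)
  {K1} + {Z8, S4, N8, R8}: 10 + 52 = 62  ← best
Best: vehicle 1 DC → K1 → DC = 10; vehicle 2 DC → Z8 → R8 → N8 → S4 → DC = 52; combined 62.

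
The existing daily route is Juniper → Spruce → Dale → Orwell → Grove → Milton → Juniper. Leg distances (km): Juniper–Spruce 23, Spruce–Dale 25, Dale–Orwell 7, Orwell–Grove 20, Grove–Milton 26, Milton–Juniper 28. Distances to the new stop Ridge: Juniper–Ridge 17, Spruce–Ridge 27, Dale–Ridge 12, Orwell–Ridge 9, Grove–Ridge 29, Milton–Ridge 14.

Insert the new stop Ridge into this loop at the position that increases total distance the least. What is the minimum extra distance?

+3 km — insert Ridge between Milton and Juniper.

Insertion cost between consecutive stops i–j is d(i,Ridge) + d(Ridge,j) − d(i,j):
  between Juniper and Spruce: 17 + 27 − 23 = 21
  between Spruce and Dale: 27 + 12 − 25 = 14
  between Dale and Orwell: 12 + 9 − 7 = 14
  between Orwell and Grove: 9 + 29 − 20 = 18
  between Grove and Milton: 29 + 14 − 26 = 17
  between Milton and Juniper: 14 + 17 − 28 = 3
Cheapest insertion is between Milton and Juniper, adding 3.
New total = 129 + 3 = 132.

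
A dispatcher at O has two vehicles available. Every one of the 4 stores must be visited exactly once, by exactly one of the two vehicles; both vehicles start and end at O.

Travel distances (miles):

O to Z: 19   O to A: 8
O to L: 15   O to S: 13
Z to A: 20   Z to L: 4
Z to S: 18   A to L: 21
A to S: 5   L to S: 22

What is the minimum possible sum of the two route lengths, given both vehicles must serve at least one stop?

Check every non-empty split of the stops between the two vehicles; for each half take its own optimal tour:
  {Z} + {A, L, S}: 38 + 50 = 88
  {A} + {Z, L, S}: 16 + 50 = 66
  {Z, A} + {L, S}: 47 + 50 = 97
  {L} + {Z, A, S}: 30 + 50 = 80
  {Z, L} + {A, S}: 38 + 26 = 64
  {A, L} + {Z, S}: 44 + 50 = 94
  … (7 splits in total)
Best: vehicle 1 O → Z → L → O = 38; vehicle 2 O → A → S → O = 26; combined 64.

Minimum combined distance: 64 miles.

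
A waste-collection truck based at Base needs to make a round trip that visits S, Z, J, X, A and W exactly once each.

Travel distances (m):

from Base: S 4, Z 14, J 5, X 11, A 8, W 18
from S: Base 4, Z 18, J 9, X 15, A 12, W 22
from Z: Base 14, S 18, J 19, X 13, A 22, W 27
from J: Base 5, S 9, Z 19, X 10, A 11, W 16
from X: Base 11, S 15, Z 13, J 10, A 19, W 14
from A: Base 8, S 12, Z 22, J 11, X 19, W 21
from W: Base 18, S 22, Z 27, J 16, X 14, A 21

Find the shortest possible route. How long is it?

84 m — the shortest possible round trip.

There are 360 distinct closed tours to check (reversals are equivalent).
Base → S → Z → J → X → A → W → Base: 4+18+19+10+19+21+18 = 109
Base → S → Z → J → X → W → A → Base: 4+18+19+10+14+21+8 = 94
Base → S → Z → J → A → X → W → Base: 4+18+19+11+19+14+18 = 103
Base → S → Z → J → A → W → X → Base: 4+18+19+11+21+14+11 = 98
Base → S → Z → J → W → X → A → Base: 4+18+19+16+14+19+8 = 98
Base → S → Z → J → W → A → X → Base: 4+18+19+16+21+19+11 = 108
Base → S → Z → X → J → A → W → Base: 4+18+13+10+11+21+18 = 95
Base → S → Z → X → J → W → A → Base: 4+18+13+10+16+21+8 = 90
… (352 more)
Base → S → Z → X → W → J → A → Base: 4+18+13+14+16+11+8 = 84  ← best
The minimum is 84.
One optimal route: Base → S → Z → X → W → J → A → Base (or its reverse).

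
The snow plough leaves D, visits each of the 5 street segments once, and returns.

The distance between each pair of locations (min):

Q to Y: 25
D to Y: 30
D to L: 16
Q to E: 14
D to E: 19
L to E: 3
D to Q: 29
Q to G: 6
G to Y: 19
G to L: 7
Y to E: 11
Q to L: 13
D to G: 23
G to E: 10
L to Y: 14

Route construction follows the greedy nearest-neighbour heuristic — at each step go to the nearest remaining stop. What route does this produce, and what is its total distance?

Total distance 90 min via the nearest-neighbour route D → L → E → G → Q → Y → D.

At D the remaining stops are L 16, E 19, G 23, Q 29, Y 30; go to L.
At L the remaining stops are E 3, G 7, Q 13, Y 14; go to E.
At E the remaining stops are G 10, Y 11, Q 14; go to G.
At G the remaining stops are Q 6, Y 19; go to Q.
At Q the remaining stops are Y 25; go to Y.
Return Y→D: 30.
Total = 16 + 3 + 10 + 6 + 25 + 30 = 90.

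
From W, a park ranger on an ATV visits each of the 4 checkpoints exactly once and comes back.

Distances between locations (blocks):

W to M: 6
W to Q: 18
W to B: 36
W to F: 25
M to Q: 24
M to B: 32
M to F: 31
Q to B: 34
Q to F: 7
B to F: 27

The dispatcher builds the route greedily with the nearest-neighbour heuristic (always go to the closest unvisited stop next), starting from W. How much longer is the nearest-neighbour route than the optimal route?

The nearest-neighbour route is 10 blocks longer than optimal.

From W: M=6, Q=18, F=25, B=36 → choose M (6).
From M: Q=24, F=31, B=32 → choose Q (24).
From Q: F=7, B=34 → choose F (7).
From F: B=27 → choose B (27).
NN route W → M → Q → F → B → W costs 100.
Optimal: W → M → B → F → Q → W costs 90 (by enumerating all 12 distinct tours).
Excess = 100 − 90 = 10.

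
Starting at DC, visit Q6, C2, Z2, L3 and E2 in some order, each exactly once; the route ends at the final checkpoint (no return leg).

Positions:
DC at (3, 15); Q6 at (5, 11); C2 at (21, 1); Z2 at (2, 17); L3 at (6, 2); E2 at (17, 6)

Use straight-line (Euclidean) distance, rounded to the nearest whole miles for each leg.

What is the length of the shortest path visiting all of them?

36 miles — the minimum one-way total.

There are 5! = 120 possible orderings.
DC → Q6 → C2 → Z2 → L3 → E2: 4+19+25+16+12 = 76
DC → Q6 → C2 → Z2 → E2 → L3: 4+19+25+19+12 = 79
DC → Q6 → C2 → L3 → Z2 → E2: 4+19+15+16+19 = 73
DC → Q6 → C2 → L3 → E2 → Z2: 4+19+15+12+19 = 69
DC → Q6 → C2 → E2 → Z2 → L3: 4+19+6+19+16 = 64
DC → Q6 → C2 → E2 → L3 → Z2: 4+19+6+12+16 = 57
DC → Q6 → Z2 → C2 → L3 → E2: 4+7+25+15+12 = 63
DC → Q6 → Z2 → C2 → E2 → L3: 4+7+25+6+12 = 54
DC → Q6 → Z2 → L3 → C2 → E2: 4+7+16+15+6 = 48
DC → Q6 → Z2 → L3 → E2 → C2: 4+7+16+12+6 = 45
DC → Q6 → Z2 → E2 → C2 → L3: 4+7+19+6+15 = 51
DC → Q6 → Z2 → E2 → L3 → C2: 4+7+19+12+15 = 57
DC → Q6 → L3 → C2 → Z2 → E2: 4+9+15+25+19 = 72
DC → Q6 → L3 → C2 → E2 → Z2: 4+9+15+6+19 = 53
… (106 more)
DC → Z2 → Q6 → L3 → E2 → C2: 2+7+9+12+6 = 36  ← best
The minimum is 36.
One shortest path: DC → Z2 → Q6 → L3 → E2 → C2.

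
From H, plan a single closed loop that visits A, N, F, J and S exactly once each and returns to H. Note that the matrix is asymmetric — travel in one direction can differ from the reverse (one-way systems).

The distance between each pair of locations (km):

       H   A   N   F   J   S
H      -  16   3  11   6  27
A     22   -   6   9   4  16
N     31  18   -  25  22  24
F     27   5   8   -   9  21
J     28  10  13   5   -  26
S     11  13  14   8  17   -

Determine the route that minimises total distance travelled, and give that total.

57 km — the shortest possible round trip.

H → A → N → F → J → S → H: 16+6+25+9+26+11 = 93
H → A → N → F → S → J → H: 16+6+25+21+17+28 = 113
H → A → N → J → F → S → H: 16+6+22+5+21+11 = 81
H → A → N → J → S → F → H: 16+6+22+26+8+27 = 105
H → A → N → S → F → J → H: 16+6+24+8+9+28 = 91
H → A → N → S → J → F → H: 16+6+24+17+5+27 = 95
H → A → F → N → J → S → H: 16+9+8+22+26+11 = 92
H → A → F → N → S → J → H: 16+9+8+24+17+28 = 102
H → A → F → J → N → S → H: 16+9+9+13+24+11 = 82
H → A → F → J → S → N → H: 16+9+9+26+14+31 = 105
H → A → F → S → N → J → H: 16+9+21+14+22+28 = 110
H → A → F → S → J → N → H: 16+9+21+17+13+31 = 107
H → A → J → N → F → S → H: 16+4+13+25+21+11 = 90
H → A → J → N → S → F → H: 16+4+13+24+8+27 = 92
… (106 more)
H → J → F → A → N → S → H: 6+5+5+6+24+11 = 57  ← best
The minimum is 57.
One optimal route: H → J → F → A → N → S → H.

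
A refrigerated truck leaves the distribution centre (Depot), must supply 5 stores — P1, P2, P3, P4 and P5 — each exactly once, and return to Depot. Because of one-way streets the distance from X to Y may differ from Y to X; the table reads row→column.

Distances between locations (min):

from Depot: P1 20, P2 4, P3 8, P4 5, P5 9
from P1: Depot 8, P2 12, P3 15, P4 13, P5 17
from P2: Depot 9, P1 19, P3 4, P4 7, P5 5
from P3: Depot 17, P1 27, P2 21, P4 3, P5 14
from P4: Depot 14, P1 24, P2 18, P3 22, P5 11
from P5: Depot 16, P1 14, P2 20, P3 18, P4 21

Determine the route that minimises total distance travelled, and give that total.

Depot → P1 → P2 → P3 → P4 → P5 → Depot: 20+12+4+3+11+16 = 66
Depot → P1 → P2 → P3 → P5 → P4 → Depot: 20+12+4+14+21+14 = 85
Depot → P1 → P2 → P4 → P3 → P5 → Depot: 20+12+7+22+14+16 = 91
Depot → P1 → P2 → P4 → P5 → P3 → Depot: 20+12+7+11+18+17 = 85
Depot → P1 → P2 → P5 → P3 → P4 → Depot: 20+12+5+18+3+14 = 72
Depot → P1 → P2 → P5 → P4 → P3 → Depot: 20+12+5+21+22+17 = 97
Depot → P1 → P3 → P2 → P4 → P5 → Depot: 20+15+21+7+11+16 = 90
Depot → P1 → P3 → P2 → P5 → P4 → Depot: 20+15+21+5+21+14 = 96
Depot → P1 → P3 → P4 → P2 → P5 → Depot: 20+15+3+18+5+16 = 77
Depot → P1 → P3 → P4 → P5 → P2 → Depot: 20+15+3+11+20+9 = 78
Depot → P1 → P3 → P5 → P2 → P4 → Depot: 20+15+14+20+7+14 = 90
Depot → P1 → P3 → P5 → P4 → P2 → Depot: 20+15+14+21+18+9 = 97
Depot → P1 → P4 → P2 → P3 → P5 → Depot: 20+13+18+4+14+16 = 85
Depot → P1 → P4 → P2 → P5 → P3 → Depot: 20+13+18+5+18+17 = 91
… (106 more)
Depot → P2 → P3 → P4 → P5 → P1 → Depot: 4+4+3+11+14+8 = 44  ← best
The minimum is 44.
One optimal route: Depot → P2 → P3 → P4 → P5 → P1 → Depot.

Minimum total distance: 44 min.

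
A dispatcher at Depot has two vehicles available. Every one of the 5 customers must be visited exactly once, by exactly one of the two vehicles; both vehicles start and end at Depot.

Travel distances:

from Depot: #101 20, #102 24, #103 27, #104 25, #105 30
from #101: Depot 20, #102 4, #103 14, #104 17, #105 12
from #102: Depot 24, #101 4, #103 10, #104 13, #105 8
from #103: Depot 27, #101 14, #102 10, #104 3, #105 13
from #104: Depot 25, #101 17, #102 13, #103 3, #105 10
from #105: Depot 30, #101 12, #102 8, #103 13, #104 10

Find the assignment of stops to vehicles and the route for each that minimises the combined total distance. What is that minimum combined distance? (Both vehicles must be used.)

There are 2^4 − 1 = 15 ways to divide the 5 stops into two non-empty groups. For each, the best each vehicle can do is its own shortest tour through its group:
  {#101} + {#102, #103, #104, #105}: 40 + 72 = 112
  {#102} + {#101, #103, #104, #105}: 48 + 72 = 120
  {#101, #102} + {#103, #104, #105}: 48 + 70 = 118
  {#103} + {#101, #102, #104, #105}: 54 + 67 = 121
  {#101, #103} + {#102, #104, #105}: 61 + 67 = 128
  {#102, #103} + {#101, #104, #105}: 61 + 67 = 128
  … (15 splits in total)
Best: vehicle 1 Depot → #101 → Depot = 40; vehicle 2 Depot → #102 → #105 → #104 → #103 → Depot = 72; combined 112.

Minimum combined distance: 112.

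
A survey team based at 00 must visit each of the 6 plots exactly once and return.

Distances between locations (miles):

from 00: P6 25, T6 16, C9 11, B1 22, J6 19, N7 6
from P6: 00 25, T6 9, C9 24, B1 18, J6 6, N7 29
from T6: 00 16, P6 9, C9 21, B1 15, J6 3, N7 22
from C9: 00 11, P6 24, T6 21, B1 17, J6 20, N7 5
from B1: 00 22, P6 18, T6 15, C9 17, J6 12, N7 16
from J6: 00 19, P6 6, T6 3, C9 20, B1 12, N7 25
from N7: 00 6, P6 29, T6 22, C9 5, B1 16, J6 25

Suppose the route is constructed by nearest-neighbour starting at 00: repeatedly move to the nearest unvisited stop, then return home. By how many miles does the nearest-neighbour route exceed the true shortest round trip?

The nearest-neighbour route is 6 miles longer than optimal.

From 00: N7=6, C9=11, T6=16, J6=19, B1=22, P6=25 → choose N7 (6).
From N7: C9=5, B1=16, T6=22, J6=25, P6=29 → choose C9 (5).
From C9: B1=17, J6=20, T6=21, P6=24 → choose B1 (17).
From B1: J6=12, T6=15, P6=18 → choose J6 (12).
From J6: T6=3, P6=6 → choose T6 (3).
From T6: P6=9 → choose P6 (9).
NN route 00 → N7 → C9 → B1 → J6 → T6 → P6 → 00 costs 77.
Optimal: 00 → T6 → P6 → J6 → B1 → C9 → N7 → 00 costs 71 (by enumerating all 360 distinct tours).
Excess = 77 − 71 = 6.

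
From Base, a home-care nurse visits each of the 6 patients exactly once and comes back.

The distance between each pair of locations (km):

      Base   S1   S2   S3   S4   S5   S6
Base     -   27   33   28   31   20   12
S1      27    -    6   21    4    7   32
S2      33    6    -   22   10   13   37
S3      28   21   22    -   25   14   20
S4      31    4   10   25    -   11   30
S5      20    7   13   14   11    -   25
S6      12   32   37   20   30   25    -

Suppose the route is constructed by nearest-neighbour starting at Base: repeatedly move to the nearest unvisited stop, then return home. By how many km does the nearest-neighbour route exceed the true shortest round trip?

The nearest-neighbour route is 5 km longer than optimal.

Base: S6=12, S5=20, S1=27, S3=28, S4=31, S2=33 ⇒ S6
S6: S3=20, S5=25, S4=30, S1=32, S2=37 ⇒ S3
S3: S5=14, S1=21, S2=22, S4=25 ⇒ S5
S5: S1=7, S4=11, S2=13 ⇒ S1
S1: S4=4, S2=6 ⇒ S4
S4: S2=10 ⇒ S2
NN route Base → S6 → S3 → S5 → S1 → S4 → S2 → Base costs 100.
Optimal: Base → S5 → S1 → S4 → S2 → S3 → S6 → Base costs 95 (by enumerating all 360 distinct tours).
Excess = 100 − 95 = 5.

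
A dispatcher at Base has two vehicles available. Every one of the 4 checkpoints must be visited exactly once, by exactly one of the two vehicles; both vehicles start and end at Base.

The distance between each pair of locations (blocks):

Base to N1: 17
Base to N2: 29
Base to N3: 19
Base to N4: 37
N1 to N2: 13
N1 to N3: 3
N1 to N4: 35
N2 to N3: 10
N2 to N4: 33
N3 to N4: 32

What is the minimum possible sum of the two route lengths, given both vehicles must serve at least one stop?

Check every non-empty split of the stops between the two vehicles; for each half take its own optimal tour:
  {N1} + {N2, N3, N4}: 34 + 99 = 133
  {N2} + {N1, N3, N4}: 58 + 89 = 147
  {N1, N2} + {N3, N4}: 59 + 88 = 147
  {N3} + {N1, N2, N4}: 38 + 100 = 138
  {N1, N3} + {N2, N4}: 39 + 99 = 138
  {N2, N3} + {N1, N4}: 58 + 89 = 147
  … (7 splits in total)
Best: vehicle 1 Base → N1 → Base = 34; vehicle 2 Base → N3 → N2 → N4 → Base = 99; combined 133.

Minimum combined distance: 133 blocks.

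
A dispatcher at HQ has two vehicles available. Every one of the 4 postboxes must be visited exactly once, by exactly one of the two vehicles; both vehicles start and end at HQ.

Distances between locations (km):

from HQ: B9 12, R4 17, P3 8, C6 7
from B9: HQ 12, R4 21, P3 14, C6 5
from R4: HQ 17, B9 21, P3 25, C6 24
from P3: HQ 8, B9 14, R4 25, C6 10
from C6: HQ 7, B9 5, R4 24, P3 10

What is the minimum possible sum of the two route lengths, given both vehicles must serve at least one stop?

Minimum combined distance: 66 km.

Try each way of splitting the stops between the two vehicles (each non-empty) and, for each split, find the best tour for each vehicle:
  {B9} + {R4, P3, C6}: 24 + 59 = 83
  {R4} + {B9, P3, C6}: 34 + 34 = 68
  {B9, R4} + {P3, C6}: 50 + 25 = 75
  {P3} + {B9, R4, C6}: 16 + 50 = 66
  {B9, P3} + {R4, C6}: 34 + 48 = 82
  {R4, P3} + {B9, C6}: 50 + 24 = 74
  … (7 splits in total)
Best: vehicle 1 HQ → P3 → HQ = 16; vehicle 2 HQ → R4 → B9 → C6 → HQ = 50; combined 66.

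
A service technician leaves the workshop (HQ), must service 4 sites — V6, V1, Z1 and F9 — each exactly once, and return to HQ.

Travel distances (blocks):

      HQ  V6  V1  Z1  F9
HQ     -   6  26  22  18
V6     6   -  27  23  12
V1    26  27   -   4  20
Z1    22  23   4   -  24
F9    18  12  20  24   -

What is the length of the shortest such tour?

HQ - V6 - V1 - Z1 - F9 - HQ: 6+27+4+24+18 = 79
HQ - V6 - V1 - F9 - Z1 - HQ: 6+27+20+24+22 = 99
HQ - V6 - Z1 - V1 - F9 - HQ: 6+23+4+20+18 = 71
HQ - V6 - Z1 - F9 - V1 - HQ: 6+23+24+20+26 = 99
HQ - V6 - F9 - V1 - Z1 - HQ: 6+12+20+4+22 = 64
HQ - V6 - F9 - Z1 - V1 - HQ: 6+12+24+4+26 = 72
HQ - V1 - V6 - Z1 - F9 - HQ: 26+27+23+24+18 = 118
HQ - V1 - V6 - F9 - Z1 - HQ: 26+27+12+24+22 = 111
HQ - V1 - Z1 - V6 - F9 - HQ: 26+4+23+12+18 = 83
HQ - V1 - F9 - V6 - Z1 - HQ: 26+20+12+23+22 = 103
HQ - Z1 - V6 - V1 - F9 - HQ: 22+23+27+20+18 = 110
HQ - Z1 - V1 - V6 - F9 - HQ: 22+4+27+12+18 = 83
The minimum is 64.
One optimal route: HQ → V6 → F9 → V1 → Z1 → HQ (or its reverse).

Shortest round trip = 64 blocks.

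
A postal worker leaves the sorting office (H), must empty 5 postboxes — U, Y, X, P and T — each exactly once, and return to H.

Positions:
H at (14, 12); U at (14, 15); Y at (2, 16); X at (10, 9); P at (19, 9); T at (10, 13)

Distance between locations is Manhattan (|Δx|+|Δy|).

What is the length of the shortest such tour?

H-U-Y-X-P-T-H: 3+13+15+9+13+5 = 58
H-U-Y-X-T-P-H: 3+13+15+4+13+8 = 56
H-U-Y-P-X-T-H: 3+13+24+9+4+5 = 58
H-U-Y-P-T-X-H: 3+13+24+13+4+7 = 64
H-U-Y-T-X-P-H: 3+13+11+4+9+8 = 48
H-U-Y-T-P-X-H: 3+13+11+13+9+7 = 56
H-U-X-Y-P-T-H: 3+10+15+24+13+5 = 70
H-U-X-Y-T-P-H: 3+10+15+11+13+8 = 60
H-U-X-P-Y-T-H: 3+10+9+24+11+5 = 62
H-U-X-P-T-Y-H: 3+10+9+13+11+16 = 62
H-U-X-T-Y-P-H: 3+10+4+11+24+8 = 60
H-U-X-T-P-Y-H: 3+10+4+13+24+16 = 70
H-U-P-Y-X-T-H: 3+11+24+15+4+5 = 62
H-U-P-Y-T-X-H: 3+11+24+11+4+7 = 60
… (46 more)
The minimum is 48.
One optimal route: H → U → Y → T → X → P → H (or its reverse).

48 — the shortest possible round trip.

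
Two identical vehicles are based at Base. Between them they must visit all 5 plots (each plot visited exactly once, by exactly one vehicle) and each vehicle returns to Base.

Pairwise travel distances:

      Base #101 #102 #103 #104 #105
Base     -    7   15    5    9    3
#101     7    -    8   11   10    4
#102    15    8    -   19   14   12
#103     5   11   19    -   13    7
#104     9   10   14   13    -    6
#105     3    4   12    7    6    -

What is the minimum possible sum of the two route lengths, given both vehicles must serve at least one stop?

Check every non-empty split of the stops between the two vehicles; for each half take its own optimal tour:
  {#101} + {#102, #103, #104, #105}: 14 + 47 = 61
  {#102} + {#101, #103, #104, #105}: 30 + 35 = 65
  {#101, #102} + {#103, #104, #105}: 30 + 27 = 57
  {#103} + {#101, #102, #104, #105}: 10 + 38 = 48
  {#101, #103} + {#102, #104, #105}: 23 + 38 = 61
  {#102, #103} + {#101, #104, #105}: 39 + 26 = 65
  … (15 splits in total)
Best: vehicle 1 Base → #103 → Base = 10; vehicle 2 Base → #101 → #102 → #104 → #105 → Base = 38; combined 48.

Minimum combined distance: 48.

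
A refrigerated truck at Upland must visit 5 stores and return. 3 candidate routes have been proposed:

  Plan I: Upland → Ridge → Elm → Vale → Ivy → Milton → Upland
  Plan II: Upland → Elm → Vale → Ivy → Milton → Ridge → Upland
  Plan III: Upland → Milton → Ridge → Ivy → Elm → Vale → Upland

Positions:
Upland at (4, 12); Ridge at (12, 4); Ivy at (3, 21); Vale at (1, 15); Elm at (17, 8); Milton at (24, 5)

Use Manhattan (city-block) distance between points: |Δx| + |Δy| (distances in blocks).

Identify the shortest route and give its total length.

Plan I: 16 + 9 + 23 + 8 + 37 + 27 = 120
Plan II: 17 + 23 + 8 + 37 + 13 + 16 = 114
Plan III: 27 + 13 + 26 + 27 + 23 + 6 = 122

Shortest is Plan II, total 114 blocks.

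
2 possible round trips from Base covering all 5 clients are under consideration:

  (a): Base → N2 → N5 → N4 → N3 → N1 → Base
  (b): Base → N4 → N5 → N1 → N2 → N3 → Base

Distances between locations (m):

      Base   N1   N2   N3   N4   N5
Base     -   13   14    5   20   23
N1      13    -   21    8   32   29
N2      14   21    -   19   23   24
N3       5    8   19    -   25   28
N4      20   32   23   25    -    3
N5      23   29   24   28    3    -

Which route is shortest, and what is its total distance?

(a): 14 + 24 + 3 + 25 + 8 + 13 = 87
(b): 20 + 3 + 29 + 21 + 19 + 5 = 97

Shortest is (a), total 87 m.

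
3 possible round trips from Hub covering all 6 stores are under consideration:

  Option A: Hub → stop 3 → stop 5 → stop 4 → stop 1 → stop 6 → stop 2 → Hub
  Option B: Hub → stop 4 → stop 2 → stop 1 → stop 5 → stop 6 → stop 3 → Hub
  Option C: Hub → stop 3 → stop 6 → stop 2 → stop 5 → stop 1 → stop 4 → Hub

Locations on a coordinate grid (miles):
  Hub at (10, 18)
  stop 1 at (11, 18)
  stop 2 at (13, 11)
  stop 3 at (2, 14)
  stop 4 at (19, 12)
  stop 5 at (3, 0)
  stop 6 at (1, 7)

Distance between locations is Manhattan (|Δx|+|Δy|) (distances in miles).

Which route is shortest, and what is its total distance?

Option A: 12 + 15 + 28 + 14 + 21 + 16 + 10 = 116
Option B: 15 + 7 + 9 + 26 + 9 + 8 + 12 = 86
Option C: 12 + 8 + 16 + 21 + 26 + 14 + 15 = 112

86 miles — Option B is the shortest.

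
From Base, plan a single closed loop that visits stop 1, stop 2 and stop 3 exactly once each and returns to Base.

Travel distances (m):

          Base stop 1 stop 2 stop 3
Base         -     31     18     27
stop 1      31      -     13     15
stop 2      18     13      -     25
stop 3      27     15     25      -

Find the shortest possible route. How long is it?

Shortest round trip = 73 m.

There are 3 distinct closed tours to check (reversals are equivalent).
Base → stop 1 → stop 2 → stop 3 → Base: 31+13+25+27 = 96
Base → stop 1 → stop 3 → stop 2 → Base: 31+15+25+18 = 89
Base → stop 2 → stop 1 → stop 3 → Base: 18+13+15+27 = 73
The minimum is 73.
One optimal route: Base → stop 2 → stop 1 → stop 3 → Base (or its reverse).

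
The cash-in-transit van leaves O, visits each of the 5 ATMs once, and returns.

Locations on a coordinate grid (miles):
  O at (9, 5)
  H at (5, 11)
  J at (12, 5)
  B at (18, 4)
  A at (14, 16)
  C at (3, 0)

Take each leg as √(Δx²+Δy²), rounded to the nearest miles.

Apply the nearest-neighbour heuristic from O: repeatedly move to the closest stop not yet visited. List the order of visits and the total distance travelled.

Total distance 51 miles via the nearest-neighbour route O → J → B → A → H → C → O.

From O: distances to unvisited — J=3, H=7, C=8, B=9, A=12. Nearest is J (3).
From J: distances to unvisited — B=6, H=9, C=10, A=11. Nearest is B (6).
From B: distances to unvisited — A=13, H=15, C=16. Nearest is A (13).
From A: distances to unvisited — H=10, C=19. Nearest is H (10).
From H: distances to unvisited — C=11. Nearest is C (11).
Return C→O: 8.
Total = 3 + 6 + 13 + 10 + 11 + 8 = 51.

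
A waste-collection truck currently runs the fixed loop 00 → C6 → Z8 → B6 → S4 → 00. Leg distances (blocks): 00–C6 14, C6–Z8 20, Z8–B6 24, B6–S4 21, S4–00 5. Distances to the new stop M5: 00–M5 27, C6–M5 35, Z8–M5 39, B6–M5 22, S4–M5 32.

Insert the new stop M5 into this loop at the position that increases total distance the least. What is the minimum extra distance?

Insertion cost between consecutive stops i–j is d(i,M5) + d(M5,j) − d(i,j):
  between 00 and C6: 27 + 35 − 14 = 48
  between C6 and Z8: 35 + 39 − 20 = 54
  between Z8 and B6: 39 + 22 − 24 = 37
  between B6 and S4: 22 + 32 − 21 = 33
  between S4 and 00: 32 + 27 − 5 = 54
Cheapest insertion is between B6 and S4, adding 33.
New total = 84 + 33 = 117.

+33 blocks — insert M5 between B6 and S4.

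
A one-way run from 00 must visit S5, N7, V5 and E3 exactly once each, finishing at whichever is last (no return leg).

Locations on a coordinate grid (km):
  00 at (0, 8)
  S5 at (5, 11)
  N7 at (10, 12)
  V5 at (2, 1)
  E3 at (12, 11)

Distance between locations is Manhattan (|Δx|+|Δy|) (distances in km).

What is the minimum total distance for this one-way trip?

Minimum one-way distance = 31 km.

There are 4! = 24 possible orderings.
00 → S5 → N7 → V5 → E3: 8+6+19+20 = 53
00 → S5 → N7 → E3 → V5: 8+6+3+20 = 37
00 → S5 → V5 → N7 → E3: 8+13+19+3 = 43
00 → S5 → V5 → E3 → N7: 8+13+20+3 = 44
00 → S5 → E3 → N7 → V5: 8+7+3+19 = 37
00 → S5 → E3 → V5 → N7: 8+7+20+19 = 54
00 → N7 → S5 → V5 → E3: 14+6+13+20 = 53
00 → N7 → S5 → E3 → V5: 14+6+7+20 = 47
00 → N7 → V5 → S5 → E3: 14+19+13+7 = 53
00 → N7 → V5 → E3 → S5: 14+19+20+7 = 60
00 → N7 → E3 → S5 → V5: 14+3+7+13 = 37
00 → N7 → E3 → V5 → S5: 14+3+20+13 = 50
00 → V5 → S5 → N7 → E3: 9+13+6+3 = 31
00 → V5 → S5 → E3 → N7: 9+13+7+3 = 32
… (10 more)
The minimum is 31.
One shortest path: 00 → V5 → S5 → N7 → E3.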